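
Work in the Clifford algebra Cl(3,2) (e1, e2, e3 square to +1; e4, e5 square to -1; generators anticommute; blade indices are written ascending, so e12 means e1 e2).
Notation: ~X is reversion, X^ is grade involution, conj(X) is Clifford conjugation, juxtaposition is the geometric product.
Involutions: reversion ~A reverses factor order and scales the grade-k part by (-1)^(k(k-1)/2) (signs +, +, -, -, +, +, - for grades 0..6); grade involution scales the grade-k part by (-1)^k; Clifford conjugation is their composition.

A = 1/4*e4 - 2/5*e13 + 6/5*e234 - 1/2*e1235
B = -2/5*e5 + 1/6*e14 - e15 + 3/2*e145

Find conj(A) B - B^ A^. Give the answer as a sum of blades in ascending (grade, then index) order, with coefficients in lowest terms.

first term: -1/24*e1 - 3/8*e15 + 1/2*e23 - 1/15*e34 + 2/5*e35 + 1/10*e45 - 4/25*e135 - 1/4*e145 + 3/4*e234 - 3/5*e345 + 9/5*e1235 - 169/300*e2345 + 6/5*e12345
second term: 1/24*e1 + 3/8*e15 + 1/2*e23 - 1/15*e34 + 2/5*e35 + 1/10*e45 - 4/25*e135 - 1/4*e145 - 3/4*e234 + 3/5*e345 + 9/5*e1235 + 169/300*e2345 - 6/5*e12345
Answer: -1/12*e1 - 3/4*e15 + 3/2*e234 - 6/5*e345 - 169/150*e2345 + 12/5*e12345


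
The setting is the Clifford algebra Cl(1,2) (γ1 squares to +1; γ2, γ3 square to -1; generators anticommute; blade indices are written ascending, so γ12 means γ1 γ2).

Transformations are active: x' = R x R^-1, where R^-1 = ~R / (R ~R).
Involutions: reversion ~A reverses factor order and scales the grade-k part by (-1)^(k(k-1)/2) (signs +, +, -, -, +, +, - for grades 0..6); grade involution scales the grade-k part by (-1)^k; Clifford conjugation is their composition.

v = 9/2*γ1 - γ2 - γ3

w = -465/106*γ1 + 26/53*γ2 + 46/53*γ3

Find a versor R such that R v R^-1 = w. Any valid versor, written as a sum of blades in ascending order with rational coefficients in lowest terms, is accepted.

Why this works: both vectors square to 73/4, so q(v) = q(w) and R = v + w = 6/53*γ1 - 27/53*γ2 - 7/53*γ3 carries v to w — its own direction survives, the complement (v - w)/2 flips.
Answer: 6/53*γ1 - 27/53*γ2 - 7/53*γ3


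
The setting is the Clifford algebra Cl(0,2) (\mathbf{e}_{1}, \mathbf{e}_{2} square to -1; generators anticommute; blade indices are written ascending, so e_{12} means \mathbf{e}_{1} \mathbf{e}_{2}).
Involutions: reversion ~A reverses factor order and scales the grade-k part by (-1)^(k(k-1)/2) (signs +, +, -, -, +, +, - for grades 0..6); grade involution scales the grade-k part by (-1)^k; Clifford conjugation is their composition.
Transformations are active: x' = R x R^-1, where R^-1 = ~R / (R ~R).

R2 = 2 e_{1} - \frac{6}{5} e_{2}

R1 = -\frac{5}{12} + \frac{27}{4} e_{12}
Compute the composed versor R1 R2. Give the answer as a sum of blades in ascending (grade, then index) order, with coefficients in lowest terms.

Distribute over the terms of R1 (each basis-blade product reordered to ascending indices, repeated generators contracted through their squares):
(-\frac{5}{12}) R2 = -\frac{5}{6} e_{1} + \frac{1}{2} e_{2}
(\frac{27}{4} e_{12}) R2 = \frac{81}{10} e_{1} + \frac{27}{2} e_{2}
Summing the partial products and collecting blades:
Answer: \frac{109}{15} e_{1} + 14 e_{2}


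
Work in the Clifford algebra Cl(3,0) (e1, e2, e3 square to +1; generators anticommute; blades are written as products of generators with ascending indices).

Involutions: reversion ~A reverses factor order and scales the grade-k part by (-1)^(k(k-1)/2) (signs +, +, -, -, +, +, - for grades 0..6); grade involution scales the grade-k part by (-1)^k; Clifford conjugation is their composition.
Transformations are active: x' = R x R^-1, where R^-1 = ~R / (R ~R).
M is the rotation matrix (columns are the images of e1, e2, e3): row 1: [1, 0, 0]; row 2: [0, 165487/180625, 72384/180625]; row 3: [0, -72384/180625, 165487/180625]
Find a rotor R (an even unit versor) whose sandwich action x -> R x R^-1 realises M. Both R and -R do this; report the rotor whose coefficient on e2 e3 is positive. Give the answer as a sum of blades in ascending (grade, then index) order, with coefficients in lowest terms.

Method: write R = a + b12*e1 e2 + b13*e1 e3 + b23*e2 e3 with a^2 + b12^2 + b13^2 + b23^2 = 1 (so R^-1 = ~R). Expanding the columns R e_j ~R gives tr M = 4a^2 - 1 and, from the antisymmetric part, M21 - M12 = -4a*b12, M13 - M31 = 4a*b13, M32 - M23 = -4a*b23.
Here tr M = 511599/180625, so a^2 = (1 + tr M)/4 = 173056/180625 and a = ±416/425. Taking a = 416/425: M21 - M12 = 0, M13 - M31 = 0, M32 - M23 = -144768/180625, giving b12 = 0, b13 = 0, b23 = 87/425, i.e. R = 416/425 + 87/425*e2 e3.
Its e2 e3 coefficient is already positive.
Answer: 416/425 + 87/425*e2 e3. Why the constraint matters: R and -R act identically through the sandwich — M has trace 511599/180625 either way — so only the sign condition on e2 e3 picks one of the two preimages.


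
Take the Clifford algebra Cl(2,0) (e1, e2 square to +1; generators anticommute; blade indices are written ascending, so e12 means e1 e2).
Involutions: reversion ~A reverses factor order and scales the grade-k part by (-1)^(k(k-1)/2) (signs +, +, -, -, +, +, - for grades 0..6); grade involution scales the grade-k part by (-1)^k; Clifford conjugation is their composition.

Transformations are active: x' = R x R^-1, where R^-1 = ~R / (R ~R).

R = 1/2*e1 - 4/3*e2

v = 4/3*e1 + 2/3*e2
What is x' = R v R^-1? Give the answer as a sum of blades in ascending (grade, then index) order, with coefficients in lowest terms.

~R = 1/2*e1 - 4/3*e2, and R ~R = 73/36, so R^-1 = ~R / (73/36).
R v = -2/9 + 19/9*e12
Answer: -316/219*e1 - 82/219*e2


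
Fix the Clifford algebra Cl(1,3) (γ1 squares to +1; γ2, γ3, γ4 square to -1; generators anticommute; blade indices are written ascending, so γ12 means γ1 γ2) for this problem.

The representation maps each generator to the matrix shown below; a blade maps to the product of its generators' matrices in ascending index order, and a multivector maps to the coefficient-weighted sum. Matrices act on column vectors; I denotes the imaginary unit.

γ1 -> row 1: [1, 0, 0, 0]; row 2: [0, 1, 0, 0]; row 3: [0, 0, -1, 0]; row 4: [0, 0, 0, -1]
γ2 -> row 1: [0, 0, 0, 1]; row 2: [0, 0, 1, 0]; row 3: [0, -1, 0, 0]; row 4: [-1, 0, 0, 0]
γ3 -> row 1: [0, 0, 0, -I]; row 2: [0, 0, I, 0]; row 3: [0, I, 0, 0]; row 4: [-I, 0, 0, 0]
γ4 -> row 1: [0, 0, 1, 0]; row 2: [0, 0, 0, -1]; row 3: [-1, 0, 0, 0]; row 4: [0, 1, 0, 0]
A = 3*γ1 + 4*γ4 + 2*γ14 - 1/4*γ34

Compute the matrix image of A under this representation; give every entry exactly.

Bivector images (products of the table entries): rho(γ14) = rho(γ1)rho(γ4) = row 1: [0, 0, 1, 0]; row 2: [0, 0, 0, -1]; row 3: [1, 0, 0, 0]; row 4: [0, -1, 0, 0]; rho(γ34) = rho(γ3)rho(γ4) = row 1: [0, -I, 0, 0]; row 2: [-I, 0, 0, 0]; row 3: [0, 0, 0, -I]; row 4: [0, 0, -I, 0].
M = (3)*rho(γ1) + (4)*rho(γ4) + (2)*rho(γ14) + (-1/4)*rho(γ34), summed entrywise:
Answer: row 1: [3, I/4, 6, 0]; row 2: [I/4, 3, 0, -6]; row 3: [-2, 0, -3, I/4]; row 4: [0, 2, I/4, -3]


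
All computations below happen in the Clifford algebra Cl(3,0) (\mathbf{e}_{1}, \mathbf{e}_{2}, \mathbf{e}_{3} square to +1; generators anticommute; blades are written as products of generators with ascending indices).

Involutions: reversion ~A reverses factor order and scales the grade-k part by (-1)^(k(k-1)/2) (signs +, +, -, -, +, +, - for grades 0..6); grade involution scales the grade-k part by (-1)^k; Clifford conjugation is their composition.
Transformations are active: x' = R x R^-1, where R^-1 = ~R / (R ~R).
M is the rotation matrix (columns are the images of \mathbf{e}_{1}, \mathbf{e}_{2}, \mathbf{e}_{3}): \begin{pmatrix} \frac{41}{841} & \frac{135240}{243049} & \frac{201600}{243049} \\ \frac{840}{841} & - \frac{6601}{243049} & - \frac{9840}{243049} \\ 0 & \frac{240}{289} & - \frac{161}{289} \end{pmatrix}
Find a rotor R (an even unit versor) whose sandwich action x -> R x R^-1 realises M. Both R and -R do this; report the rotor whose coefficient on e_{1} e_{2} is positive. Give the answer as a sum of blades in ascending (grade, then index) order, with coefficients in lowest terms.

Method: write R = a + b12*e_{1} e_{2} + b13*e_{1} e_{3} + b23*e_{2} e_{3} with a^2 + b12^2 + b13^2 + b23^2 = 1 (so R^-1 = ~R). Expanding the columns R e_j ~R gives tr M = 4a^2 - 1 and, from the antisymmetric part, M21 - M12 = -4a*b12, M13 - M31 = 4a*b13, M32 - M23 = -4a*b23.
Here tr M = -\frac{130153}{243049}, so a^2 = (1 + tr M)/4 = \frac{28224}{243049} and a = ±\frac{168}{493}. Taking a = \frac{168}{493}: M21 - M12 = \frac{107520}{243049}, M13 - M31 = \frac{201600}{243049}, M32 - M23 = \frac{211680}{243049}, giving b12 = -\frac{160}{493}, b13 = \frac{300}{493}, b23 = -\frac{315}{493}, i.e. R = \frac{168}{493} - \frac{160}{493} e_{1} e_{2} + \frac{300}{493} e_{1} e_{3} - \frac{315}{493} e_{2} e_{3}.
Its e_{1} e_{2} coefficient is negative, so report the other preimage -R.
Answer: -\frac{168}{493} + \frac{160}{493} e_{1} e_{2} - \frac{300}{493} e_{1} e_{3} + \frac{315}{493} e_{2} e_{3}. Recall the cover is two-to-one: with M of trace -\frac{130153}{243049}, both preimages act alike, and the stated e_{1} e_{2} sign chooses the sheet.


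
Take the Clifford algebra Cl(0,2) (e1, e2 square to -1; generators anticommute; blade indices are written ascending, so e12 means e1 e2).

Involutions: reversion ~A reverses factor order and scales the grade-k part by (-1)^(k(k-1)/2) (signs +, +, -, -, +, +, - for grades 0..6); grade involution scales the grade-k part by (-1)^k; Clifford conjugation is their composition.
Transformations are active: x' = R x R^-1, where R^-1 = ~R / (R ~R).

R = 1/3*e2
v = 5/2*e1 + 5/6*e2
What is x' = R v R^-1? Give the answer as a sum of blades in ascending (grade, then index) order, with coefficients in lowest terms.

~R = 1/3*e2, and R ~R = -1/9, so R^-1 = ~R / (-1/9).
R v = -5/18 - 5/6*e12
Answer: -5/2*e1 + 5/6*e2


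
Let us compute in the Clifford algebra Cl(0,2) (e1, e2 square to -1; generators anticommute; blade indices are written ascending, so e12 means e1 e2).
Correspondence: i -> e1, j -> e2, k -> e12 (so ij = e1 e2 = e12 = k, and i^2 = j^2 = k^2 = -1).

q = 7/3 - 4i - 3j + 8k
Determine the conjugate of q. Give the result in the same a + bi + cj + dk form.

In blades: q = 7/3 - 4*e1 - 3*e2 + 8*e12.
Conjugation here is Clifford conjugation: the scalar is fixed and the grade-1 and grade-2 blades all flip sign, giving 7/3 + 4*e1 + 3*e2 - 8*e12; translating back:
Answer: 7/3 + 4i + 3j - 8k


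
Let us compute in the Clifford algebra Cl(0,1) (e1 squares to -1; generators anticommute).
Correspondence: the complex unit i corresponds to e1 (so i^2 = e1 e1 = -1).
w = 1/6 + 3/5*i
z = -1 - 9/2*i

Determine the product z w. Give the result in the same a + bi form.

In blades: z = -1 - 9/2*e1, w = 1/6 + 3/5*e1.
Distribute z over w term by term (generator squares from the signature, products reordered to ascending indices): (-1)*w = -1/6 - 3/5*e1; (-9/2*e1)*w = 27/10 - 3/4*e1.
Sum: 38/15 - 27/20*e1; translating back through the correspondence:
Answer: 38/15 - 27/20*i


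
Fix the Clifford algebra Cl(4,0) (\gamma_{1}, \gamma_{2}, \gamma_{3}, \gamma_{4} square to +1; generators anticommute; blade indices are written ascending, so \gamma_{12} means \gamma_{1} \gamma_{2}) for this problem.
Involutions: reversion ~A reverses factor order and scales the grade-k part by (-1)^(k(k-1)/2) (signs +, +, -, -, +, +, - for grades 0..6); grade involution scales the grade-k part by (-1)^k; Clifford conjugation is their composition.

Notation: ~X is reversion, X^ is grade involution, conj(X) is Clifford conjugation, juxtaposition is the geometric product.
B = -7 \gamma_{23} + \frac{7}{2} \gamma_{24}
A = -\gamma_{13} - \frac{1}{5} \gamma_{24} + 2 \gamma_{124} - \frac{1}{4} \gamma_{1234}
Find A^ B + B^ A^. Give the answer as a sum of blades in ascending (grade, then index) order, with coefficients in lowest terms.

first term: \frac{7}{10} + 7 \gamma_{1} - 7 \gamma_{12} - \frac{7}{8} \gamma_{13} - \frac{7}{4} \gamma_{14} + \frac{7}{5} \gamma_{34} + 14 \gamma_{134} + \frac{7}{2} \gamma_{1234}
second term: \frac{7}{10} + 7 \gamma_{1} + 7 \gamma_{12} - \frac{7}{8} \gamma_{13} - \frac{7}{4} \gamma_{14} - \frac{7}{5} \gamma_{34} - 14 \gamma_{134} + \frac{7}{2} \gamma_{1234}
Answer: \frac{7}{5} + 14 \gamma_{1} - \frac{7}{4} \gamma_{13} - \frac{7}{2} \gamma_{14} + 7 \gamma_{1234}


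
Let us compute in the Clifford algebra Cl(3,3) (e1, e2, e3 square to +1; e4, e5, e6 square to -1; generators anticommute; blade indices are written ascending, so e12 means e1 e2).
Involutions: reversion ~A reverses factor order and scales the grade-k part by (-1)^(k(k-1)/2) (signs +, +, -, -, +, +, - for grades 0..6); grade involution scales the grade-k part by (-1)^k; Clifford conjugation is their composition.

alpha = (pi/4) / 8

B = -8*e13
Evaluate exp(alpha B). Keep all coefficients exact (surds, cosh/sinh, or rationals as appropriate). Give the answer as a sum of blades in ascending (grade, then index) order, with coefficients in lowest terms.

B^2 = (-8)^2*(e13)^2 = 64*(-1) = -64 (a basis 2-blade squares to minus the product of its generators' squares).
B^2 = -64 — B^2 < 0, so the exponential closes trigonometrically: l = 8, alpha*l = pi/4, so exp(alpha B) = cos(pi/4) + (sin(pi/4)/8)*B = sqrt(2)/2 + (sqrt(2)/16)*B.
Answer: sqrt(2)/2 - sqrt(2)/2*e13


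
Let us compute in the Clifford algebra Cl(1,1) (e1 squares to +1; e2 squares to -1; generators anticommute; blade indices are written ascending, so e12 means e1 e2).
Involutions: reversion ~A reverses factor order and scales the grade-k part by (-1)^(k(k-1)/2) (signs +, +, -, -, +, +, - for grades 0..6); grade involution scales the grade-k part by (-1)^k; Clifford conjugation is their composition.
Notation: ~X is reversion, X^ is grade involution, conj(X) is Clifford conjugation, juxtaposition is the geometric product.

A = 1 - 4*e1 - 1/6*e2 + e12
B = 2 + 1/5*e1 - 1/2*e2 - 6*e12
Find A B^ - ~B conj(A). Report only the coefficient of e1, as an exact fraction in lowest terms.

first term: -187/60 - 77/10*e1 + 731/30*e2 - 181/30*e12
second term: -187/60 + 77/10*e1 - 731/30*e2 + 181/30*e12
Answer: -77/5


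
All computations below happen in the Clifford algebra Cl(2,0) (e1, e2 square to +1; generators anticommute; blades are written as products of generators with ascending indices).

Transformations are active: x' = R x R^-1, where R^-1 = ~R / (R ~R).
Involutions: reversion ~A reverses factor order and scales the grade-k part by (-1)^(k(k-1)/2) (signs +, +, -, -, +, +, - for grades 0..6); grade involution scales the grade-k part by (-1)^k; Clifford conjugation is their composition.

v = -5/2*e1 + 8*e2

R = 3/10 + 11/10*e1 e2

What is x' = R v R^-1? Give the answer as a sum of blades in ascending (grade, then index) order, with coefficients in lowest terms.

~R = 3/10 - 11/10*e1 e2, and R ~R = 13/10, so R^-1 = ~R / (13/10).
R v = 161/20*e1 + 103/20*e2
Answer: 404/65*e1 - 731/130*e2


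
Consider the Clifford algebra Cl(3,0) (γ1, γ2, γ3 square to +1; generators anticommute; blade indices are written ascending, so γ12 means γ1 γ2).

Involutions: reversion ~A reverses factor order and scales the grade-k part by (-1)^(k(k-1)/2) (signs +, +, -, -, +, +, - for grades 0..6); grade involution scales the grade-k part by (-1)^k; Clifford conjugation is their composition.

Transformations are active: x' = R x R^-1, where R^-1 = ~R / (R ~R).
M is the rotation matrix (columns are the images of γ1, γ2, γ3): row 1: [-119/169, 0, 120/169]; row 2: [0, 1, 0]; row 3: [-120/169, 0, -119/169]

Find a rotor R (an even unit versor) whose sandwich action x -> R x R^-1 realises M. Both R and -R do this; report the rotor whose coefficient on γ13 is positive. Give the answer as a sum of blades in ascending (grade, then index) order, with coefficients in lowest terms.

Method: write R = a + b12*γ12 + b13*γ13 + b23*γ23 with a^2 + b12^2 + b13^2 + b23^2 = 1 (so R^-1 = ~R). Expanding the columns R e_j ~R gives tr M = 4a^2 - 1 and, from the antisymmetric part, M21 - M12 = -4a*b12, M13 - M31 = 4a*b13, M32 - M23 = -4a*b23.
Here tr M = -69/169, so a^2 = (1 + tr M)/4 = 25/169 and a = ±5/13. Taking a = 5/13: M21 - M12 = 0, M13 - M31 = 240/169, M32 - M23 = 0, giving b12 = 0, b13 = 12/13, b23 = 0, i.e. R = 5/13 + 12/13*γ13.
Its γ13 coefficient is already positive.
Answer: 5/13 + 12/13*γ13. Key observation: the double cover Spin(3) -> SO(3) sends R and -R to the same matrix (trace -69/169 here), so the stated sign of the γ13 coefficient is what selects one sheet.


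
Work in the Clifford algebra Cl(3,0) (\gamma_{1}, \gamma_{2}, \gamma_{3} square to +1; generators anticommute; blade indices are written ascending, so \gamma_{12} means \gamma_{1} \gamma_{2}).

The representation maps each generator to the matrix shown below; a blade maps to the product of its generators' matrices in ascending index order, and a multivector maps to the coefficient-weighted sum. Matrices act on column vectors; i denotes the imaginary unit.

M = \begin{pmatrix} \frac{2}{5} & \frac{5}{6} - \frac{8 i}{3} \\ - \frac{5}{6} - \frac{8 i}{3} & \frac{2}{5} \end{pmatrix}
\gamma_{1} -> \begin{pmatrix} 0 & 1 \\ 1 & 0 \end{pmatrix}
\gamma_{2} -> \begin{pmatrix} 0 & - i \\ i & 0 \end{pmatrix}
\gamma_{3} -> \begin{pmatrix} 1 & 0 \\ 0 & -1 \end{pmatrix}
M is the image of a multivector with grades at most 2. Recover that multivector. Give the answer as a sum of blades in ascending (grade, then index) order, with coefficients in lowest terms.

Method: 1, rho(\gamma_{1}), rho(\gamma_{2}), rho(\gamma_{3}) form a trace-orthogonal basis of the 2x2 complex matrices (tr(X Y) = 2 if X = Y, else 0), so M = m0*1 + m1*rho(\gamma_{1}) + m2*rho(\gamma_{2}) + m3*rho(\gamma_{3}) with m0 = tr(M)/2 = \frac{2}{5}, m1 = tr(M rho(\gamma_{1}))/2 = - \frac{8 i}{3}, m2 = tr(M rho(\gamma_{2}))/2 = \frac{5 i}{6}, m3 = tr(M rho(\gamma_{3}))/2 = 0.
Multiplying table entries, the bivector images are rho(\gamma_{12}) = i*rho(\gamma_{3}), rho(\gamma_{13}) = -i*rho(\gamma_{2}), rho(\gamma_{23}) = i*rho(\gamma_{1}); with real blade coefficients the real parts of m0..m3 are the coefficients of 1, \gamma_{1}, \gamma_{2}, \gamma_{3} and the imaginary parts give the bivectors (\gamma_{23}: Im m1, \gamma_{13}: -Im m2, \gamma_{12}: Im m3).
Answer: \frac{2}{5} - \frac{5}{6} \gamma_{13} - \frac{8}{3} \gamma_{23}


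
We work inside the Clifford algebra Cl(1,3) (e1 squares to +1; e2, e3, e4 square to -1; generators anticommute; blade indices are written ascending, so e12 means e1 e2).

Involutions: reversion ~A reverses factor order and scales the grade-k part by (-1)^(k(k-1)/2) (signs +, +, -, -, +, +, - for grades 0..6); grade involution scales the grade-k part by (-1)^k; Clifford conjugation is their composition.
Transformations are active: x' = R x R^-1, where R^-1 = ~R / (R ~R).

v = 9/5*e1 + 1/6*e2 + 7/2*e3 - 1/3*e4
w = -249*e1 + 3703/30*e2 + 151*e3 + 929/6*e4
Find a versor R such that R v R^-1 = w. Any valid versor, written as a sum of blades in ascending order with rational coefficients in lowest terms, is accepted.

Here q(v) = q(w) = -4117/450; the classical choice R = v + w = -1236/5*e1 + 618/5*e2 + 309/2*e3 + 309/2*e4 then realises v -> w under the sandwich.
Answer: -1236/5*e1 + 618/5*e2 + 309/2*e3 + 309/2*e4


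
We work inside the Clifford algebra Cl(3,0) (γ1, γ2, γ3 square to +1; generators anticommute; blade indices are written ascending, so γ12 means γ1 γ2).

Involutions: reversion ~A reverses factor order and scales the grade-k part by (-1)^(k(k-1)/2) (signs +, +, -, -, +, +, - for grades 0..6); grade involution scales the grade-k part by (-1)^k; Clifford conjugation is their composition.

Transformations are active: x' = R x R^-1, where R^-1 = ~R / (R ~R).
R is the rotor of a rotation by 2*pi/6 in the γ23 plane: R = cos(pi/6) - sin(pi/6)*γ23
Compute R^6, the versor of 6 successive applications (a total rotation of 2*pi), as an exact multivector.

Rotor phase runs at HALF the rotation angle; powers of one rotor simply add phase, so after 6 steps in γ23 the phase is 6*pi/6 = pi and R^6 = cos(pi) - sin(pi)*γ23.
cos(pi) = -1 and sin(pi) = 0, so R^6 = -1. The total rotation 2*pi is 1 full turn, so every vector returns to itself, yet the rotor is -1, on the OTHER sheet of the double cover (an odd number of 2*pi turns).
Answer: -1


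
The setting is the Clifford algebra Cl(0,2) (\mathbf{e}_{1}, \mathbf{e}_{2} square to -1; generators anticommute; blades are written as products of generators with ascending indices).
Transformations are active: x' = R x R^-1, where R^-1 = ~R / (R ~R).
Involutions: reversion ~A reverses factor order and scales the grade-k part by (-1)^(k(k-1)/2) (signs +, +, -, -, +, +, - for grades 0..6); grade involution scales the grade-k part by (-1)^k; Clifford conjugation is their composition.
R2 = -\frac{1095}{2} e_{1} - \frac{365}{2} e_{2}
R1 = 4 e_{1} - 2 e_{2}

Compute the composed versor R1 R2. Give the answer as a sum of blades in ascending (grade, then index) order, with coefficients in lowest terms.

Distribute over the terms of R1 (each basis-blade product reordered to ascending indices, repeated generators contracted through their squares):
(4 e_{1}) R2 = 2190 - 730 e_{1} e_{2}
(-2 e_{2}) R2 = -365 - 1095 e_{1} e_{2}
Summing the partial products and collecting blades:
Answer: 1825 - 1825 e_{1} e_{2}


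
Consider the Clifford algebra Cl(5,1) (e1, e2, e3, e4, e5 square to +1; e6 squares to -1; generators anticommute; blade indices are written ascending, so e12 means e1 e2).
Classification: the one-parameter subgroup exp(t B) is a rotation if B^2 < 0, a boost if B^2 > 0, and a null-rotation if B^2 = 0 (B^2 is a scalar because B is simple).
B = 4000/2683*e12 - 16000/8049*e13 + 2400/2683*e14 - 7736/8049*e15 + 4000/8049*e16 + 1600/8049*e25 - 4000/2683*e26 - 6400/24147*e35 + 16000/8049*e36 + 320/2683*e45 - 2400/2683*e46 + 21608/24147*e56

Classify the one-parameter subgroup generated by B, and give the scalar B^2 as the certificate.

B^2 term by term: the squares give (4000/2683)^2*(e12)^2 + (-16000/8049)^2*(e13)^2 + (2400/2683)^2*(e14)^2 + (-7736/8049)^2*(e15)^2 + (4000/8049)^2*(e16)^2 + (1600/8049)^2*(e25)^2 + (-4000/2683)^2*(e26)^2 + (-6400/24147)^2*(e35)^2 + (16000/8049)^2*(e36)^2 + (320/2683)^2*(e45)^2 + (-2400/2683)^2*(e46)^2 + (21608/24147)^2*(e56)^2 = 16000000/7198489*(-1) + 256000000/64786401*(-1) + 5760000/7198489*(-1) + 59845696/64786401*(-1) + 16000000/64786401*(+1) + 2560000/64786401*(-1) + 16000000/7198489*(+1) + 40960000/583077609*(-1) + 256000000/64786401*(+1) + 102400/7198489*(-1) + 5760000/7198489*(+1) + 466905664/583077609*(+1) = 0 (each basis 2-blade squares to minus the product of its generators' squares); cross terms between blades sharing an index anticommute and cancel; the commuting (index-disjoint) pairs give grade-4 terms 2*c*c'*(blade product), which cancel blade by blade — e1235: -51200000/64786401 + 51200000/64786401 = 0; e1236: 128000000/21595467 - 128000000/21595467 = 0; e1245: 2560000/7198489 - 2560000/7198489 = 0; e1246: -19200000/7198489 + 19200000/7198489 = 0; e1256: 172864000/64786401 - 61888000/21595467 + 12800000/64786401 = 0; e1345: -10240000/21595467 + 10240000/21595467 = 0; e1346: 25600000/7198489 - 25600000/7198489 = 0; e1356: -691456000/194359203 + 247552000/64786401 - 51200000/194359203 = 0; e1456: 34572800/21595467 - 12377600/7198489 + 2560000/21595467 = 0; e2356: -51200000/64786401 + 51200000/64786401 = 0; e2456: 2560000/7198489 - 2560000/7198489 = 0; e3456: -10240000/21595467 + 10240000/21595467 = 0 — confirming B is simple. So B^2 = 0.
Answer: null-rotation, certificate B^2 = 0. The class reads off the invariant scalar 0 directly.


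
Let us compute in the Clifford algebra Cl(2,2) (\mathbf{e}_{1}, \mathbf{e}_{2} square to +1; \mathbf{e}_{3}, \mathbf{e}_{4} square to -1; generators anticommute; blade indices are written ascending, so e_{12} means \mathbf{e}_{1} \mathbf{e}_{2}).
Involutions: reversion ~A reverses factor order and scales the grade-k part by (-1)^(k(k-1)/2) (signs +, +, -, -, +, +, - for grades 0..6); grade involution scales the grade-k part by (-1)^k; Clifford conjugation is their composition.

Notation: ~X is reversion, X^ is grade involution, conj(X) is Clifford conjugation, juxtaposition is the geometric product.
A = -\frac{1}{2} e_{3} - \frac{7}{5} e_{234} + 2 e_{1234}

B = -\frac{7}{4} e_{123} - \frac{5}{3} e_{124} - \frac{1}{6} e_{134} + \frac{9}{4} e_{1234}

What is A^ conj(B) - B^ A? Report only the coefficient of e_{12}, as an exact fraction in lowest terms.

first term: \frac{9}{2} + \frac{63}{20} e_{1} - \frac{1}{3} e_{2} - \frac{10}{3} e_{3} + \frac{7}{2} e_{4} + \frac{77}{120} e_{12} - \frac{7}{3} e_{13} + \frac{71}{30} e_{14} - \frac{9}{8} e_{124} - \frac{5}{6} e_{1234}
second term: \frac{9}{2} + \frac{63}{20} e_{1} - \frac{1}{3} e_{2} - \frac{10}{3} e_{3} + \frac{7}{2} e_{4} + \frac{133}{120} e_{12} + \frac{7}{3} e_{13} - \frac{38}{15} e_{14} - \frac{9}{8} e_{124} + \frac{5}{6} e_{1234}
Answer: -\frac{7}{15}


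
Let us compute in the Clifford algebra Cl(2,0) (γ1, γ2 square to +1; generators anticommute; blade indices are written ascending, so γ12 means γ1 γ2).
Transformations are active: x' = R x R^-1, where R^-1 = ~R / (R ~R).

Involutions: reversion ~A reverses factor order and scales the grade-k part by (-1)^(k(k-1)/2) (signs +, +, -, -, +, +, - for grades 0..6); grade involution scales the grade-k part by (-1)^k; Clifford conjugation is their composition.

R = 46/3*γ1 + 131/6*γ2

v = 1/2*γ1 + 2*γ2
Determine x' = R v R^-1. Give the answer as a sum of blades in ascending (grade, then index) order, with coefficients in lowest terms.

~R = 46/3*γ1 + 131/6*γ2, and R ~R = 25625/36, so R^-1 = ~R / (25625/36).
R v = 154/3 + 79/4*γ12
Answer: 87719/51250*γ1 + 29446/25625*γ2


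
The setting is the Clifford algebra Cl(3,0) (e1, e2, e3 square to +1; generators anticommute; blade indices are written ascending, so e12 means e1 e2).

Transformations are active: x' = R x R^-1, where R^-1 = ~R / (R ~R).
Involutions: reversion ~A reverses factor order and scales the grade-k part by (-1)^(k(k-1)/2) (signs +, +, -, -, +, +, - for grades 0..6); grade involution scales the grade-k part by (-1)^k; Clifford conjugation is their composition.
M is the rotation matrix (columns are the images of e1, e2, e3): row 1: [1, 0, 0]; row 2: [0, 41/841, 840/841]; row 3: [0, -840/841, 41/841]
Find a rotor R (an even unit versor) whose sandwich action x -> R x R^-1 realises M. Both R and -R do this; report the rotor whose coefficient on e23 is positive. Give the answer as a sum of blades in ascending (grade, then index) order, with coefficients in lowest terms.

Method: write R = a + b12*e12 + b13*e13 + b23*e23 with a^2 + b12^2 + b13^2 + b23^2 = 1 (so R^-1 = ~R). Expanding the columns R e_j ~R gives tr M = 4a^2 - 1 and, from the antisymmetric part, M21 - M12 = -4a*b12, M13 - M31 = 4a*b13, M32 - M23 = -4a*b23.
Here tr M = 923/841, so a^2 = (1 + tr M)/4 = 441/841 and a = ±21/29. Taking a = 21/29: M21 - M12 = 0, M13 - M31 = 0, M32 - M23 = -1680/841, giving b12 = 0, b13 = 0, b23 = 20/29, i.e. R = 21/29 + 20/29*e23.
Its e23 coefficient is already positive.
Answer: 21/29 + 20/29*e23. Key observation: the double cover Spin(3) -> SO(3) sends R and -R to the same matrix (trace 923/841 here), so the stated sign of the e23 coefficient is what selects one sheet.


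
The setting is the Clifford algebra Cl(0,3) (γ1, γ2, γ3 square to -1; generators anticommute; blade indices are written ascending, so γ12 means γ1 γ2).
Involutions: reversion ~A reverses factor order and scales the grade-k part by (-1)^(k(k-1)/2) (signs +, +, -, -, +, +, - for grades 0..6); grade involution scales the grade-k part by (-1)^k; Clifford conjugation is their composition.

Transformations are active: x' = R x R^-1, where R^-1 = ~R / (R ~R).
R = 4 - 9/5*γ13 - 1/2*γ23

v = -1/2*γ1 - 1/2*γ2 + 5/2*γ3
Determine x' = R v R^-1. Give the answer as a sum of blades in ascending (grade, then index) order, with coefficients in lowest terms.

~R = 4 + 9/5*γ13 + 1/2*γ23, and R ~R = 1949/100, so R^-1 = ~R / (1949/100).
R v = 5/2*γ1 - 3/4*γ2 + 223/20*γ3 - 13/20*γ123
Answer: 6079/3898*γ1 + 281/3898*γ2 + 8095/3898*γ3


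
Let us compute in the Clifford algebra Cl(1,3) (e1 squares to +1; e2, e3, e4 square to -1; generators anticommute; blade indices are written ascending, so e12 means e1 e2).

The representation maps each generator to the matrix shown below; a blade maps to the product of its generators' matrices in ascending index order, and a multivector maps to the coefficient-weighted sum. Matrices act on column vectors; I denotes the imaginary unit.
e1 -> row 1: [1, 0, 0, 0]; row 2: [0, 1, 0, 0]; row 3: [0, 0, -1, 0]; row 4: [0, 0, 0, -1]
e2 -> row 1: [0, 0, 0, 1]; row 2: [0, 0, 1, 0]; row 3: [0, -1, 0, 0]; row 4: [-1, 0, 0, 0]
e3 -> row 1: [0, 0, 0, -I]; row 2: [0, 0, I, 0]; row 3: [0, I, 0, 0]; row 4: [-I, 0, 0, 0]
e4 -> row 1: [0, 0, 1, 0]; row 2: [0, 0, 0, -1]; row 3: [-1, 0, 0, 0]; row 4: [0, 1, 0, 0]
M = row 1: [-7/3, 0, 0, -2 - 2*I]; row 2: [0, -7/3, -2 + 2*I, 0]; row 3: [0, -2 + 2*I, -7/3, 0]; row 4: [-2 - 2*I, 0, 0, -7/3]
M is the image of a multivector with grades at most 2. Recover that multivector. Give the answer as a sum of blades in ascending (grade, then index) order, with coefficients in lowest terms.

Method: the blade images are trace-orthogonal — tr(rho(e_A) rho(e_B)^-1) = 4 if A = B and 0 otherwise — and rho(e_A)^-1 = (e_A)^2 * rho(e_A) with (e_A)^2 = +1 or -1, so the coefficient of e_A in the preimage is (e_A)^2 * tr(M rho(e_A))/4.
Nonzero projections over blades of grade <= 2: 1: (1)^2 = +1, tr(M 1) = -28/3, coefficient -7/3; e3: (e3)^2 = -1, tr(M rho(e3)) = -8, coefficient 2; e12: (e12)^2 = +1, tr(M rho(e12)) = -8, coefficient -2. Every other blade of grade <= 2 projects to 0.
Answer: -7/3 + 2*e3 - 2*e12


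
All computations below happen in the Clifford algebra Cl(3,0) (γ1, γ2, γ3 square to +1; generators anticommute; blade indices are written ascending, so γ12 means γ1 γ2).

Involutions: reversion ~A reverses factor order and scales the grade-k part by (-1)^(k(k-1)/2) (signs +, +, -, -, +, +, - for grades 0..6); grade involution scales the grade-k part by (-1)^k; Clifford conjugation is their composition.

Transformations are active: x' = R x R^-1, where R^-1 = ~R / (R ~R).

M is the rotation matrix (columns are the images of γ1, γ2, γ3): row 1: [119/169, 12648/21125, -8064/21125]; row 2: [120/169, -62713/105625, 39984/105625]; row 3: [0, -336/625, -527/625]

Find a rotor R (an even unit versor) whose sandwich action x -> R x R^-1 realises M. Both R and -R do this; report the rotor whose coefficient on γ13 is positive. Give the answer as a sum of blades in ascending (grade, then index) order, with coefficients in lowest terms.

Method: write R = a + b12*γ12 + b13*γ13 + b23*γ23 with a^2 + b12^2 + b13^2 + b23^2 = 1 (so R^-1 = ~R). Expanding the columns R e_j ~R gives tr M = 4a^2 - 1 and, from the antisymmetric part, M21 - M12 = -4a*b12, M13 - M31 = 4a*b13, M32 - M23 = -4a*b23.
Here tr M = -77401/105625, so a^2 = (1 + tr M)/4 = 7056/105625 and a = ±84/325. Taking a = 84/325: M21 - M12 = 2352/21125, M13 - M31 = -8064/21125, M32 - M23 = -96768/105625, giving b12 = -7/65, b13 = -24/65, b23 = 288/325, i.e. R = 84/325 - 7/65*γ12 - 24/65*γ13 + 288/325*γ23.
Its γ13 coefficient is negative, so report the other preimage -R.
Answer: -84/325 + 7/65*γ12 + 24/65*γ13 - 288/325*γ23. Recall the cover is two-to-one: with M of trace -77401/105625, both preimages act alike, and the stated γ13 sign chooses the sheet.


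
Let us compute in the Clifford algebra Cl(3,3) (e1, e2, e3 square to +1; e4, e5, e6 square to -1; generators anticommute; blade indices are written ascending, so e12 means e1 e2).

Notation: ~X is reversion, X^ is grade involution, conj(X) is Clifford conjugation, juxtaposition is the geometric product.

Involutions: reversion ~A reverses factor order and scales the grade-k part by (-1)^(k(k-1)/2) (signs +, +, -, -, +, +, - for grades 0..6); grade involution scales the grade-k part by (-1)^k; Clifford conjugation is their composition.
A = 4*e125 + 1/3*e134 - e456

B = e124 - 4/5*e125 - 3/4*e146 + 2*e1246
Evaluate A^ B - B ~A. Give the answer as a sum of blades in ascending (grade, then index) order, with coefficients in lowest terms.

first term: 16/5 + 3/4*e15 + 1/3*e23 - 1/4*e36 - 4*e45 + 2*e125 + 2/3*e236 - 8*e456 - 4/5*e1246 - e1256 + 4/15*e2345 - 3*e2456
second term: 16/5 - 3/4*e15 - 1/3*e23 + 1/4*e36 + 4*e45 + 2*e125 + 2/3*e236 - 8*e456 - 4/5*e1246 - e1256 + 4/15*e2345 - 3*e2456
Answer: 3/2*e15 + 2/3*e23 - 1/2*e36 - 8*e45


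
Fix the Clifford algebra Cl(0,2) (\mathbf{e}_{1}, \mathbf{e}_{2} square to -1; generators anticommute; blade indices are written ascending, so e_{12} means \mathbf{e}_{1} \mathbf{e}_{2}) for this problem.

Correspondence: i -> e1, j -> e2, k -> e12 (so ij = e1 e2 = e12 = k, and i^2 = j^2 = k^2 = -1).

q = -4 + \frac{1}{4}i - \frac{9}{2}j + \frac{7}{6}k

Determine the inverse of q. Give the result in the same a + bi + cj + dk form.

In blades: q = -4 + \frac{1}{4} e_{1} - \frac{9}{2} e_{2} + \frac{7}{6} e_{12}.
With qbar = -4 - \frac{1}{4} e_{1} + \frac{9}{2} e_{2} - \frac{7}{6} e_{12} (scalar fixed, mapped units negated), q qbar = \frac{5425}{144} (the sum of squared coefficients), so q^-1 = qbar / (\frac{5425}{144}) = -\frac{576}{5425} - \frac{36}{5425} e_{1} + \frac{648}{5425} e_{2} - \frac{24}{775} e_{12}; translating back:
Answer: -\frac{576}{5425} - \frac{36}{5425}i + \frac{648}{5425}j - \frac{24}{775}k


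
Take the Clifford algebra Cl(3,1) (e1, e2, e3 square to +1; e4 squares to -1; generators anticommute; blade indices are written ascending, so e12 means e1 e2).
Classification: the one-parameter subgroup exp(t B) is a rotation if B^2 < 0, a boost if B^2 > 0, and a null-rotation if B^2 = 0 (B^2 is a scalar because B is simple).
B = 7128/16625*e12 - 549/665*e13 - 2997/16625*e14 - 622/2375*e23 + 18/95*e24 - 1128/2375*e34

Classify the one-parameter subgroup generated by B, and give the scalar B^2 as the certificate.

B^2 term by term: the squares give (7128/16625)^2*(e12)^2 + (-549/665)^2*(e13)^2 + (-2997/16625)^2*(e14)^2 + (-622/2375)^2*(e23)^2 + (18/95)^2*(e24)^2 + (-1128/2375)^2*(e34)^2 = 50808384/276390625*(-1) + 301401/442225*(-1) + 8982009/276390625*(+1) + 386884/5640625*(-1) + 324/9025*(+1) + 1272384/5640625*(+1) = -16/25 (each basis 2-blade squares to minus the product of its generators' squares); cross terms between blades sharing an index anticommute and cancel; the commuting (index-disjoint) pairs give grade-4 terms 2*c*c'*(blade product), which cancel blade by blade — e1234: -16080768/39484375 + 19764/63175 + 3728268/39484375 = 0 — confirming B is simple. So B^2 = -16/25.
Answer: rotation, certificate B^2 = -16/25. Check the certificate: B^2 = -16/25, and that sign is decisive whatever form B takes.


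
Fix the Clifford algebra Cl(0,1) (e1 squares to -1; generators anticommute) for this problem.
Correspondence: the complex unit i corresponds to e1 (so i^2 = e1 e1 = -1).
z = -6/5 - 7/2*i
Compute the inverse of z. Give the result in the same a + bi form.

In blades: z = -6/5 - 7/2*e1.
With qbar = -6/5 + 7/2*e1 (scalar fixed, mapped units negated), z qbar = 1369/100 (the sum of squared coefficients), so z^-1 = qbar / (1369/100) = -120/1369 + 350/1369*e1; translating back:
Answer: -120/1369 + 350/1369*i


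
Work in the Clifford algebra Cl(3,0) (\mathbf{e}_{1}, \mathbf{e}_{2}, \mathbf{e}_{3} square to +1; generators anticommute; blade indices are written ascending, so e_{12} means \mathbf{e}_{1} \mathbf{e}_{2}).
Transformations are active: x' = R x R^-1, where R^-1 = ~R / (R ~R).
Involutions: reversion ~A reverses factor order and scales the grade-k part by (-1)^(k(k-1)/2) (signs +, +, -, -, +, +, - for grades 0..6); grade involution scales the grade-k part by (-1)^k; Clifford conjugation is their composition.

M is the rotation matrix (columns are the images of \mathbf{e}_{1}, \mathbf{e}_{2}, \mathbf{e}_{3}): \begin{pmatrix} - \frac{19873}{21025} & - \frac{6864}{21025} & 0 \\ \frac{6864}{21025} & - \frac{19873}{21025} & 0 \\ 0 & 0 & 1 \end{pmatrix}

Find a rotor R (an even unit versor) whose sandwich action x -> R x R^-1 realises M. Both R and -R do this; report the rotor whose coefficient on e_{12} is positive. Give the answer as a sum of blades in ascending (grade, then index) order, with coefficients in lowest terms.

Method: write R = a + b12*e_{12} + b13*e_{13} + b23*e_{23} with a^2 + b12^2 + b13^2 + b23^2 = 1 (so R^-1 = ~R). Expanding the columns R e_j ~R gives tr M = 4a^2 - 1 and, from the antisymmetric part, M21 - M12 = -4a*b12, M13 - M31 = 4a*b13, M32 - M23 = -4a*b23.
Here tr M = -\frac{18721}{21025}, so a^2 = (1 + tr M)/4 = \frac{576}{21025} and a = ±\frac{24}{145}. Taking a = \frac{24}{145}: M21 - M12 = \frac{13728}{21025}, M13 - M31 = 0, M32 - M23 = 0, giving b12 = -\frac{143}{145}, b13 = 0, b23 = 0, i.e. R = \frac{24}{145} - \frac{143}{145} e_{12}.
Its e_{12} coefficient is negative, so report the other preimage -R.
Answer: -\frac{24}{145} + \frac{143}{145} e_{12}. Recall the cover is two-to-one: with M of trace -\frac{18721}{21025}, both preimages act alike, and the stated e_{12} sign chooses the sheet.


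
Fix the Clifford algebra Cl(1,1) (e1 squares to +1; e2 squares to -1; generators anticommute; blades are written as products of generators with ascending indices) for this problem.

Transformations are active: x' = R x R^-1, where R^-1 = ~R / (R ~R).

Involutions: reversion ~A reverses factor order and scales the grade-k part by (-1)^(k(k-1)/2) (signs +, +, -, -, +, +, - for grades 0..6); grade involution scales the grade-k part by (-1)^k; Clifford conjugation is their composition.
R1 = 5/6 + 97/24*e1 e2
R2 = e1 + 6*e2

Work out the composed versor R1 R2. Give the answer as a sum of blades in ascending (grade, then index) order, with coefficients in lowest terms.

Distribute over the terms of R1 (each basis-blade product reordered to ascending indices, repeated generators contracted through their squares):
(5/6) R2 = 5/6*e1 + 5*e2
(97/24*e1 e2) R2 = -97/4*e1 - 97/24*e2
Summing the partial products and collecting blades:
Answer: -281/12*e1 + 23/24*e2


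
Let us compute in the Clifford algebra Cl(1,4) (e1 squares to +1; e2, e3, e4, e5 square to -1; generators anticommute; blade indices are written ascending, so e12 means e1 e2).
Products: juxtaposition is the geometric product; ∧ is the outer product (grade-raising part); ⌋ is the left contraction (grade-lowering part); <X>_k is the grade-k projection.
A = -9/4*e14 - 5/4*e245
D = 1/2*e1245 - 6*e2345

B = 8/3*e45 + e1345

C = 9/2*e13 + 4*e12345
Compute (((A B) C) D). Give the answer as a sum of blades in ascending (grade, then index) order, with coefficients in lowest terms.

step 1: 10/3*e2 + 6*e15 + 9/4*e35 - 5/4*e123
step 2: 45/8*e2 + 81/8*e15 + 27*e35 + 5*e45 - 15*e123 + 9*e124 - 24*e234 + 40/3*e1345
step 3: 279/2*e5 + 155/2*e12 + 70/3*e23 - 2511/16*e24 - 42*e135 - 1395/16*e145 + 105/4*e345 - 189/4*e1234
Answer: 279/2*e5 + 155/2*e12 + 70/3*e23 - 2511/16*e24 - 42*e135 - 1395/16*e145 + 105/4*e345 - 189/4*e1234


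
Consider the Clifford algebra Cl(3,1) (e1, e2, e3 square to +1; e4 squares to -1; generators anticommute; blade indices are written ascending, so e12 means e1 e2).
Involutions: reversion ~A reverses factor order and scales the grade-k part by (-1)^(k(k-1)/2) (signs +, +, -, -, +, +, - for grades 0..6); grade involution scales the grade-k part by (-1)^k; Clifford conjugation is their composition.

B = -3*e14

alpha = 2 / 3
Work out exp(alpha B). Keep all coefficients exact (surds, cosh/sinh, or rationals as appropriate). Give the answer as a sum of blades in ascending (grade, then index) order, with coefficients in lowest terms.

B^2 = (-3)^2*(e14)^2 = 9*(+1) = 9 (a basis 2-blade squares to minus the product of its generators' squares).
B^2 = 9 — B^2 > 0, so the exponential closes hyperbolically: l = 3, alpha*l = 2, so exp(alpha B) = cosh(2) + (sinh(2)/3)*B = cosh(2) + (sinh(2)/3)*B.
Answer: cosh(2) - sinh(2)*e14


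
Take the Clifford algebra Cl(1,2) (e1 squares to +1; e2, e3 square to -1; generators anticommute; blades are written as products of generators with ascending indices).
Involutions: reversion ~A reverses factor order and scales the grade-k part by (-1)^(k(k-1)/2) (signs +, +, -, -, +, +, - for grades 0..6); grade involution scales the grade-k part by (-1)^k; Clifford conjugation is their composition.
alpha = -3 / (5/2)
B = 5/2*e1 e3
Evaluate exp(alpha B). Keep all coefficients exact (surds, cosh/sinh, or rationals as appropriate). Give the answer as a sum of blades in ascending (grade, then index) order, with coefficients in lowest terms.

B^2 = (5/2)^2*(e1 e3)^2 = 25/4*(+1) = 25/4 (a basis 2-blade squares to minus the product of its generators' squares).
B^2 = 25/4 — the series telescopes hyperbolically here: l = 5/2, alpha*l = -3, so exp(alpha B) = cosh(-3) + (sinh(-3)/(5/2))*B = cosh(3) + (-2*sinh(3)/5)*B.
Answer: cosh(3) - sinh(3)*e1 e3
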